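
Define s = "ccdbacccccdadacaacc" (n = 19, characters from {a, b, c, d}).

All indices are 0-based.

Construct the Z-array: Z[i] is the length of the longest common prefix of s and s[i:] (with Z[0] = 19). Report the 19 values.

Z[0]=19
i=1: outside box; Z[1]=1 scan→box=[1,2)
i=2: outside box; Z[2]=0
i=3: outside box; Z[3]=0
i=4: outside box; Z[4]=0
i=5: outside box; Z[5]=2 scan→box=[5,7)
i=6: min(r-i=1, Z[1]=1)=1; Z[6]=2 scan→box=[6,8)
i=7: min(r-i=1, Z[1]=1)=1; Z[7]=2 scan→box=[7,9)
i=8: min(r-i=1, Z[1]=1)=1; Z[8]=3 scan→box=[8,11)
i=9: min(r-i=2, Z[1]=1)=1; Z[9]=1
i=10: min(r-i=1, Z[2]=0)=0; Z[10]=0
i=11: outside box; Z[11]=0
i=12: outside box; Z[12]=0
i=13: outside box; Z[13]=0
i=14: outside box; Z[14]=1 scan→box=[14,15)
i=15: outside box; Z[15]=0
i=16: outside box; Z[16]=0
i=17: outside box; Z[17]=2 scan→box=[17,19)
i=18: min(r-i=1, Z[1]=1)=1; Z[18]=1

[19, 1, 0, 0, 0, 2, 2, 2, 3, 1, 0, 0, 0, 0, 1, 0, 0, 2, 1]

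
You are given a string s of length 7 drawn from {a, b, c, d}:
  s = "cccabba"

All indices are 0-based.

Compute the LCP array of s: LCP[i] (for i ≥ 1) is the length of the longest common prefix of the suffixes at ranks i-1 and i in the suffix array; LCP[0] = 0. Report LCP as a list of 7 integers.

sorted suffixes:
  #0 SA[0]=6  'a'
  #1 SA[1]=3  'abba'
  #2 SA[2]=5  'ba'
  #3 SA[3]=4  'bba'
  #4 SA[4]=2  'cabba'
  #5 SA[5]=1  'ccabba'
  #6 SA[6]=0  'cccabba'

SA = [6, 3, 5, 4, 2, 1, 0]
[i] adj suffixes → lcp
  [1] 6/3 → 1 ('a')
  [2] 3/5 → 0 ('')
  [3] 5/4 → 1 ('b')
  [4] 4/2 → 0 ('')
  [5] 2/1 → 1 ('c')
  [6] 1/0 → 2 ('cc')

[0, 1, 0, 1, 0, 1, 2]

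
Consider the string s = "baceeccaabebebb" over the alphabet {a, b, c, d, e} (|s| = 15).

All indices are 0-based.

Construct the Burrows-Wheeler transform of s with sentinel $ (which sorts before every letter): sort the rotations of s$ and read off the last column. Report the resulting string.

rank  rotation          last
    0  $baceeccaabebebb  b
    1  aabebebb$baceecc  c
    2  abebebb$baceecca  a
    3  aceeccaabebebb$b  b
    4  b$baceeccaabebeb  b
    5  baceeccaabebebb$  $
    6  bb$baceeccaabebe  e
    7  bebb$baceeccaabe  e
    8  bebebb$baceeccaa  a
    9  caabebebb$baceec  c
   10  ccaabebebb$bacee  e
   11  ceeccaabebebb$ba  a
   12  ebb$baceeccaabeb  b
   13  ebebb$baceeccaab  b
   14  eccaabebebb$bace  e
   15  eeccaabebebb$bac  c

bcabb$eeaceabbec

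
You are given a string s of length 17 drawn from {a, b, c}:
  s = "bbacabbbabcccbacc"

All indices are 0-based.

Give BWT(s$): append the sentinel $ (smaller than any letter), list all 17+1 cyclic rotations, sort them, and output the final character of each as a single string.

ccbbbbbcb$aacacacb

rank  rotation            last
    0  $bbacabbbabcccbacc  c
    1  abbbabcccbacc$bbac  c
    2  abcccbacc$bbacabbb  b
    3  acabbbabcccbacc$bb  b
    4  acc$bbacabbbabcccb  b
    5  babcccbacc$bbacabb  b
    6  bacabbbabcccbacc$b  b
    7  bacc$bbacabbbabccc  c
    8  bbabcccbacc$bbacab  b
    9  bbacabbbabcccbacc$  $
   10  bbbabcccbacc$bbaca  a
   11  bcccbacc$bbacabbba  a
   12  c$bbacabbbabcccbac  c
   13  cabbbabcccbacc$bba  a
   14  cbacc$bbacabbbabcc  c
   15  cc$bbacabbbabcccba  a
   16  ccbacc$bbacabbbabc  c
   17  cccbacc$bbacabbbab  b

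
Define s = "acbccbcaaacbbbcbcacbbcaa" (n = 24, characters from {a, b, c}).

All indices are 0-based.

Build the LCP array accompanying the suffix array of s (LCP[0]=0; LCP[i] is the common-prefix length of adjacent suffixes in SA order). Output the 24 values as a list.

[0, 1, 2, 2, 1, 4, 3, 0, 2, 3, 1, 4, 3, 2, 2, 0, 3, 2, 1, 3, 2, 4, 3, 1]

sorted suffixes:
  #0 SA[0]=23  'a'
  #1 SA[1]=22  'aa'
  #2 SA[2]=7  'aaacbbbcbcacbbcaa'
  #3 SA[3]=8  'aacbbbcbcacbbcaa'
  #4 SA[4]=9  'acbbbcbcacbbcaa'
  #5 SA[5]=17  'acbbcaa'
  #6 SA[6]=0  'acbccbcaaacbbbcbcacbbcaa'
  #7 SA[7]=11  'bbbcbcacbbcaa'
  #8 SA[8]=19  'bbcaa'
  #9 SA[9]=12  'bbcbcacbbcaa'
  #10 SA[10]=20  'bcaa'
  #11 SA[11]=5  'bcaaacbbbcbcacbbcaa'
  #12 SA[12]=15  'bcacbbcaa'
  #13 SA[13]=13  'bcbcacbbcaa'
  #14 SA[14]=2  'bccbcaaacbbbcbcacbbcaa'
  #15 SA[15]=21  'caa'
  #16 SA[16]=6  'caaacbbbcbcacbbcaa'
  #17 SA[17]=16  'cacbbcaa'
  #18 SA[18]=10  'cbbbcbcacbbcaa'
  #19 SA[19]=18  'cbbcaa'
  #20 SA[20]=4  'cbcaaacbbbcbcacbbcaa'
  #21 SA[21]=14  'cbcacbbcaa'
  #22 SA[22]=1  'cbccbcaaacbbbcbcacbbcaa'
  #23 SA[23]=3  'ccbcaaacbbbcbcacbbcaa'

SA = [23, 22, 7, 8, 9, 17, 0, 11, 19, 12, 20, 5, 15, 13, 2, 21, 6, 16, 10, 18, 4, 14, 1, 3]
[i] adj suffixes → lcp
  [1] 23/22 → 1 ('a')
  [2] 22/7 → 2 ('aa')
  [3] 7/8 → 2 ('aa')
  [4] 8/9 → 1 ('a')
  [5] 9/17 → 4 ('acbb')
  [6] 17/0 → 3 ('acb')
  [7] 0/11 → 0 ('')
  [8] 11/19 → 2 ('bb')
  [9] 19/12 → 3 ('bbc')
  [10] 12/20 → 1 ('b')
  [11] 20/5 → 4 ('bcaa')
  [12] 5/15 → 3 ('bca')
  [13] 15/13 → 2 ('bc')
  [14] 13/2 → 2 ('bc')
  [15] 2/21 → 0 ('')
  [16] 21/6 → 3 ('caa')
  [17] 6/16 → 2 ('ca')
  [18] 16/10 → 1 ('c')
  [19] 10/18 → 3 ('cbb')
  [20] 18/4 → 2 ('cb')
  [21] 4/14 → 4 ('cbca')
  [22] 14/1 → 3 ('cbc')
  [23] 1/3 → 1 ('c')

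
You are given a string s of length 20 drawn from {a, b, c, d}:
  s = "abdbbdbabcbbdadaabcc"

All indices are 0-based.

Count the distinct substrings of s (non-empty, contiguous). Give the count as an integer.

rank | idx | suffix
   0 |  15 | aabcc
   1 |   7 | abcbbdadaabcc
   2 |  16 | abcc
   3 |   0 | abdbbdbabcbbdadaabcc
   4 |  13 | adaabcc
   5 |   6 | babcbbdadaabcc
   6 |  10 | bbdadaabcc
   7 |   3 | bbdbabcbbdadaabcc
   8 |   8 | bcbbdadaabcc
   9 |  17 | bcc
  10 |  11 | bdadaabcc
  11 |   4 | bdbabcbbdadaabcc
  12 |   1 | bdbbdbabcbbdadaabcc
  13 |  19 | c
  14 |   9 | cbbdadaabcc
  15 |  18 | cc
  16 |  14 | daabcc
  17 |  12 | dadaabcc
  18 |   5 | dbabcbbdadaabcc
  19 |   2 | dbbdbabcbbdadaabcc

SA = [15, 7, 16, 0, 13, 6, 10, 3, 8, 17, 11, 4, 1, 19, 9, 18, 14, 12, 5, 2]
i: (SA[i-1],SA[i]) lcp shared
  1: (15,7) 1 'a'
  2: (7,16) 3 'abc'
  3: (16,0) 2 'ab'
  4: (0,13) 1 'a'
  5: (13,6) 0 ''
  6: (6,10) 1 'b'
  7: (10,3) 3 'bbd'
  8: (3,8) 1 'b'
  9: (8,17) 2 'bc'
  10: (17,11) 1 'b'
  11: (11,4) 2 'bd'
  12: (4,1) 3 'bdb'
  13: (1,19) 0 ''
  14: (19,9) 1 'c'
  15: (9,18) 1 'c'
  16: (18,14) 0 ''
  17: (14,12) 2 'da'
  18: (12,5) 1 'd'
  19: (5,2) 2 'db'

n(n+1)/2 = 20·21/2 = 210
Σ LCP = 0 + 1 + 3 + 2 + 1 + 0 + 1 + 3 + 1 + 2 + 1 + 2 + 3 + 0 + 1 + 1 + 0 + 2 + 1 + 2 = 27
distinct = 210 − 27 = 183

183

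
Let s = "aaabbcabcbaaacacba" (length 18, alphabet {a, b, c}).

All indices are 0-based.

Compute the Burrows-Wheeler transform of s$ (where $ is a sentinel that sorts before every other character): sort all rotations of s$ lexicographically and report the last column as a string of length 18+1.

ab$baaacacccababaab

rank  rotation             last
    0  $aaabbcabcbaaacacba  a
    1  a$aaabbcabcbaaacacb  b
    2  aaabbcabcbaaacacba$  $
    3  aaacacba$aaabbcabcb  b
    4  aabbcabcbaaacacba$a  a
    5  aacacba$aaabbcabcba  a
    6  abbcabcbaaacacba$aa  a
    7  abcbaaacacba$aaabbc  c
    8  acacba$aaabbcabcbaa  a
    9  acba$aaabbcabcbaaac  c
   10  ba$aaabbcabcbaaacac  c
   11  baaacacba$aaabbcabc  c
   12  bbcabcbaaacacba$aaa  a
   13  bcabcbaaacacba$aaab  b
   14  bcbaaacacba$aaabbca  a
   15  cabcbaaacacba$aaabb  b
   16  cacba$aaabbcabcbaaa  a
   17  cba$aaabbcabcbaaaca  a
   18  cbaaacacba$aaabbcab  b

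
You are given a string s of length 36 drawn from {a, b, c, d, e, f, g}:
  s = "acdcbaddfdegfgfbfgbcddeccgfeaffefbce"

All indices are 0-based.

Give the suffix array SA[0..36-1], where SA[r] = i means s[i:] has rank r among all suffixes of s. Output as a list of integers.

[0, 5, 28, 4, 18, 33, 15, 3, 23, 1, 19, 34, 24, 2, 20, 6, 21, 9, 7, 35, 27, 22, 31, 10, 32, 14, 8, 26, 30, 29, 16, 12, 17, 13, 25, 11]

rank | idx | suffix
   0 |   0 | acdcbaddfdegfgfbfgbcddeccgfeaffefbce
   1 |   5 | addfdegfgfbfgbcddeccgfeaffefbce
   2 |  28 | affefbce
   3 |   4 | baddfdegfgfbfgbcddeccgfeaffefbce
   4 |  18 | bcddeccgfeaffefbce
   5 |  33 | bce
   6 |  15 | bfgbcddeccgfeaffefbce
   7 |   3 | cbaddfdegfgfbfgbcddeccgfeaffefbce
   8 |  23 | ccgfeaffefbce
   9 |   1 | cdcbaddfdegfgfbfgbcddeccgfeaffefbce
  10 |  19 | cddeccgfeaffefbce
  11 |  34 | ce
  12 |  24 | cgfeaffefbce
  13 |   2 | dcbaddfdegfgfbfgbcddeccgfeaffefbce
  14 |  20 | ddeccgfeaffefbce
  15 |   6 | ddfdegfgfbfgbcddeccgfeaffefbce
  16 |  21 | deccgfeaffefbce
  17 |   9 | degfgfbfgbcddeccgfeaffefbce
  18 |   7 | dfdegfgfbfgbcddeccgfeaffefbce
  19 |  35 | e
  20 |  27 | eaffefbce
  21 |  22 | eccgfeaffefbce
  22 |  31 | efbce
  23 |  10 | egfgfbfgbcddeccgfeaffefbce
  24 |  32 | fbce
  25 |  14 | fbfgbcddeccgfeaffefbce
  26 |   8 | fdegfgfbfgbcddeccgfeaffefbce
  27 |  26 | feaffefbce
  28 |  30 | fefbce
  29 |  29 | ffefbce
  30 |  16 | fgbcddeccgfeaffefbce
  31 |  12 | fgfbfgbcddeccgfeaffefbce
  32 |  17 | gbcddeccgfeaffefbce
  33 |  13 | gfbfgbcddeccgfeaffefbce
  34 |  25 | gfeaffefbce
  35 |  11 | gfgfbfgbcddeccgfeaffefbce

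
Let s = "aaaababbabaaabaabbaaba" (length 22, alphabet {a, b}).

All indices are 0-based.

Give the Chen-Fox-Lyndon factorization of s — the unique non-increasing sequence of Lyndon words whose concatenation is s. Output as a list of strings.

emit factor 1: 'aaaababbabaaabaabbaab' (i=0, period=21)
emit factor 2: 'a' (i=21, period=1)

["aaaababbabaaabaabbaab", "a"]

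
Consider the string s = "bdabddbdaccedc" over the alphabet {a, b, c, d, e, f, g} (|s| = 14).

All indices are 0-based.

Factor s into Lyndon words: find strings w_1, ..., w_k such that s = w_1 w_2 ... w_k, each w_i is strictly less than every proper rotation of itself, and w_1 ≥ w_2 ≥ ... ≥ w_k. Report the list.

emit factor 1: 'bd' (i=0, period=2)
emit factor 2: 'abddbdaccedc' (i=2, period=12)

["bd", "abddbdaccedc"]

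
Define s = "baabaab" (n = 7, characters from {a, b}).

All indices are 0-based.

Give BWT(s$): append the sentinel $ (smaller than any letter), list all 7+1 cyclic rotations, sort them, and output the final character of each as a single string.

rank  rotation  last
    0  $baabaab  b
    1  aab$baab  b
    2  aabaab$b  b
    3  ab$baaba  a
    4  abaab$ba  a
    5  b$baabaa  a
    6  baab$baa  a
    7  baabaab$  $

bbbaaaa$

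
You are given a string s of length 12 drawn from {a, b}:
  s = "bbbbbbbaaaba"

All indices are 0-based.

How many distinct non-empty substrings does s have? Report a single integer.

51

rank→(start, suffix):
  0 → (11, 'a')
  1 → (7, 'aaaba')
  2 → (8, 'aaba')
  3 → (9, 'aba')
  4 → (10, 'ba')
  5 → (6, 'baaaba')
  6 → (5, 'bbaaaba')
  7 → (4, 'bbbaaaba')
  8 → (3, 'bbbbaaaba')
  9 → (2, 'bbbbbaaaba')
  10 → (1, 'bbbbbbaaaba')
  11 → (0, 'bbbbbbbaaaba')

SA = [11, 7, 8, 9, 10, 6, 5, 4, 3, 2, 1, 0]
[i] adj suffixes → lcp
  [1] 11/7 → 1 ('a')
  [2] 7/8 → 2 ('aa')
  [3] 8/9 → 1 ('a')
  [4] 9/10 → 0 ('')
  [5] 10/6 → 2 ('ba')
  [6] 6/5 → 1 ('b')
  [7] 5/4 → 2 ('bb')
  [8] 4/3 → 3 ('bbb')
  [9] 3/2 → 4 ('bbbb')
  [10] 2/1 → 5 ('bbbbb')
  [11] 1/0 → 6 ('bbbbbb')

n(n+1)/2 = 12·13/2 = 78
Σ LCP = 0 + 1 + 2 + 1 + 0 + 2 + 1 + 2 + 3 + 4 + 5 + 6 = 27
distinct = 78 − 27 = 51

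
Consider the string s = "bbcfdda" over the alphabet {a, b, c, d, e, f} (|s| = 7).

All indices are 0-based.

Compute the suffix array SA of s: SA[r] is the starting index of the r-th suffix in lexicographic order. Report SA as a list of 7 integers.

sorted suffixes:
  #0 SA[0]=6  'a'
  #1 SA[1]=0  'bbcfdda'
  #2 SA[2]=1  'bcfdda'
  #3 SA[3]=2  'cfdda'
  #4 SA[4]=5  'da'
  #5 SA[5]=4  'dda'
  #6 SA[6]=3  'fdda'

[6, 0, 1, 2, 5, 4, 3]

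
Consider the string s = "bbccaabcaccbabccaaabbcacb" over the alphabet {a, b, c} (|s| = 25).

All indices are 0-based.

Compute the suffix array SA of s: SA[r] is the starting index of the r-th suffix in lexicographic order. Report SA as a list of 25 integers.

sorted suffixes:
  #0 SA[0]=16  'aaabbcacb'
  #1 SA[1]=17  'aabbcacb'
  #2 SA[2]=4  'aabcaccbabccaaabbcacb'
  #3 SA[3]=18  'abbcacb'
  #4 SA[4]=5  'abcaccbabccaaabbcacb'
  #5 SA[5]=12  'abccaaabbcacb'
  #6 SA[6]=22  'acb'
  #7 SA[7]=8  'accbabccaaabbcacb'
  #8 SA[8]=24  'b'
  #9 SA[9]=11  'babccaaabbcacb'
  #10 SA[10]=19  'bbcacb'
  #11 SA[11]=0  'bbccaabcaccbabccaaabbcacb'
  #12 SA[12]=20  'bcacb'
  #13 SA[13]=6  'bcaccbabccaaabbcacb'
  #14 SA[14]=13  'bccaaabbcacb'
  #15 SA[15]=1  'bccaabcaccbabccaaabbcacb'
  #16 SA[16]=15  'caaabbcacb'
  #17 SA[17]=3  'caabcaccbabccaaabbcacb'
  #18 SA[18]=21  'cacb'
  #19 SA[19]=7  'caccbabccaaabbcacb'
  #20 SA[20]=23  'cb'
  #21 SA[21]=10  'cbabccaaabbcacb'
  #22 SA[22]=14  'ccaaabbcacb'
  #23 SA[23]=2  'ccaabcaccbabccaaabbcacb'
  #24 SA[24]=9  'ccbabccaaabbcacb'

[16, 17, 4, 18, 5, 12, 22, 8, 24, 11, 19, 0, 20, 6, 13, 1, 15, 3, 21, 7, 23, 10, 14, 2, 9]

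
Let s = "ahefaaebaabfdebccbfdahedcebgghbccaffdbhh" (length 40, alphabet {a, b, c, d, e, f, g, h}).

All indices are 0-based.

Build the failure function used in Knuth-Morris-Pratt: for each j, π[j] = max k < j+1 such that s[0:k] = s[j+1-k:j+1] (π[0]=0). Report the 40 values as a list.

[0, 0, 0, 0, 1, 1, 0, 0, 1, 1, 0, 0, 0, 0, 0, 0, 0, 0, 0, 0, 1, 2, 3, 0, 0, 0, 0, 0, 0, 0, 0, 0, 0, 1, 0, 0, 0, 0, 0, 0]

π[0] = 0
j=1 s[j]='h': π[1]=0 (border '')
j=2 s[j]='e': π[2]=0 (border '')
j=3 s[j]='f': π[3]=0 (border '')
j=4 s[j]='a': π[4]=1 (border 'a')
j=5 s[j]='a': k: 1→0; π[5]=1 (border 'a')
j=6 s[j]='e': k: 1→0; π[6]=0 (border '')
j=7 s[j]='b': π[7]=0 (border '')
j=8 s[j]='a': π[8]=1 (border 'a')
j=9 s[j]='a': k: 1→0; π[9]=1 (border 'a')
j=10 s[j]='b': k: 1→0; π[10]=0 (border '')
j=11 s[j]='f': π[11]=0 (border '')
j=12 s[j]='d': π[12]=0 (border '')
j=13 s[j]='e': π[13]=0 (border '')
j=14 s[j]='b': π[14]=0 (border '')
j=15 s[j]='c': π[15]=0 (border '')
j=16 s[j]='c': π[16]=0 (border '')
j=17 s[j]='b': π[17]=0 (border '')
j=18 s[j]='f': π[18]=0 (border '')
j=19 s[j]='d': π[19]=0 (border '')
j=20 s[j]='a': π[20]=1 (border 'a')
j=21 s[j]='h': π[21]=2 (border 'ah')
j=22 s[j]='e': π[22]=3 (border 'ahe')
j=23 s[j]='d': k: 3→0; π[23]=0 (border '')
j=24 s[j]='c': π[24]=0 (border '')
j=25 s[j]='e': π[25]=0 (border '')
j=26 s[j]='b': π[26]=0 (border '')
j=27 s[j]='g': π[27]=0 (border '')
j=28 s[j]='g': π[28]=0 (border '')
j=29 s[j]='h': π[29]=0 (border '')
j=30 s[j]='b': π[30]=0 (border '')
j=31 s[j]='c': π[31]=0 (border '')
j=32 s[j]='c': π[32]=0 (border '')
j=33 s[j]='a': π[33]=1 (border 'a')
j=34 s[j]='f': k: 1→0; π[34]=0 (border '')
j=35 s[j]='f': π[35]=0 (border '')
j=36 s[j]='d': π[36]=0 (border '')
j=37 s[j]='b': π[37]=0 (border '')
j=38 s[j]='h': π[38]=0 (border '')
j=39 s[j]='h': π[39]=0 (border '')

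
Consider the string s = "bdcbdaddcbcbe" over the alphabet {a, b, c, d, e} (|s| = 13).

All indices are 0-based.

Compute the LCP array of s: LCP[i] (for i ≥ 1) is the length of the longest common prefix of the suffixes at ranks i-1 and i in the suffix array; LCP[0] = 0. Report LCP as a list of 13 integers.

sorted suffixes:
  #0 SA[0]=5  'addcbcbe'
  #1 SA[1]=9  'bcbe'
  #2 SA[2]=3  'bdaddcbcbe'
  #3 SA[3]=0  'bdcbdaddcbcbe'
  #4 SA[4]=11  'be'
  #5 SA[5]=8  'cbcbe'
  #6 SA[6]=2  'cbdaddcbcbe'
  #7 SA[7]=10  'cbe'
  #8 SA[8]=4  'daddcbcbe'
  #9 SA[9]=7  'dcbcbe'
  #10 SA[10]=1  'dcbdaddcbcbe'
  #11 SA[11]=6  'ddcbcbe'
  #12 SA[12]=12  'e'

SA = [5, 9, 3, 0, 11, 8, 2, 10, 4, 7, 1, 6, 12]
[i] adj suffixes → lcp
  [1] 5/9 → 0 ('')
  [2] 9/3 → 1 ('b')
  [3] 3/0 → 2 ('bd')
  [4] 0/11 → 1 ('b')
  [5] 11/8 → 0 ('')
  [6] 8/2 → 2 ('cb')
  [7] 2/10 → 2 ('cb')
  [8] 10/4 → 0 ('')
  [9] 4/7 → 1 ('d')
  [10] 7/1 → 3 ('dcb')
  [11] 1/6 → 1 ('d')
  [12] 6/12 → 0 ('')

[0, 0, 1, 2, 1, 0, 2, 2, 0, 1, 3, 1, 0]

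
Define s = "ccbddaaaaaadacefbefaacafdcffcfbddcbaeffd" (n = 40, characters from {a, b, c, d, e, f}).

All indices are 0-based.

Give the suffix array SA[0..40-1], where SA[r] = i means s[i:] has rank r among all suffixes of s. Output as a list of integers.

sorted suffixes:
  #0 SA[0]=5  'aaaaaadacefbefaacafdcffcfbddcbaeffd'
  #1 SA[1]=6  'aaaaadacefbefaacafdcffcfbddcbaeffd'
  #2 SA[2]=7  'aaaadacefbefaacafdcffcfbddcbaeffd'
  #3 SA[3]=8  'aaadacefbefaacafdcffcfbddcbaeffd'
  #4 SA[4]=19  'aacafdcffcfbddcbaeffd'
  #5 SA[5]=9  'aadacefbefaacafdcffcfbddcbaeffd'
  #6 SA[6]=20  'acafdcffcfbddcbaeffd'
  #7 SA[7]=12  'acefbefaacafdcffcfbddcbaeffd'
  #8 SA[8]=10  'adacefbefaacafdcffcfbddcbaeffd'
  #9 SA[9]=35  'aeffd'
  #10 SA[10]=22  'afdcffcfbddcbaeffd'
  #11 SA[11]=34  'baeffd'
  #12 SA[12]=2  'bddaaaaaadacefbefaacafdcffcfbddcbaeffd'
  #13 SA[13]=30  'bddcbaeffd'
  #14 SA[14]=16  'befaacafdcffcfbddcbaeffd'
  #15 SA[15]=21  'cafdcffcfbddcbaeffd'
  #16 SA[16]=33  'cbaeffd'
  #17 SA[17]=1  'cbddaaaaaadacefbefaacafdcffcfbddcbaeffd'
  #18 SA[18]=0  'ccbddaaaaaadacefbefaacafdcffcfbddcbaeffd'
  #19 SA[19]=13  'cefbefaacafdcffcfbddcbaeffd'
  #20 SA[20]=28  'cfbddcbaeffd'
  #21 SA[21]=25  'cffcfbddcbaeffd'
  #22 SA[22]=39  'd'
  #23 SA[23]=4  'daaaaaadacefbefaacafdcffcfbddcbaeffd'
  #24 SA[24]=11  'dacefbefaacafdcffcfbddcbaeffd'
  #25 SA[25]=32  'dcbaeffd'
  #26 SA[26]=24  'dcffcfbddcbaeffd'
  #27 SA[27]=3  'ddaaaaaadacefbefaacafdcffcfbddcbaeffd'
  #28 SA[28]=31  'ddcbaeffd'
  #29 SA[29]=17  'efaacafdcffcfbddcbaeffd'
  #30 SA[30]=14  'efbefaacafdcffcfbddcbaeffd'
  #31 SA[31]=36  'effd'
  #32 SA[32]=18  'faacafdcffcfbddcbaeffd'
  #33 SA[33]=29  'fbddcbaeffd'
  #34 SA[34]=15  'fbefaacafdcffcfbddcbaeffd'
  #35 SA[35]=27  'fcfbddcbaeffd'
  #36 SA[36]=38  'fd'
  #37 SA[37]=23  'fdcffcfbddcbaeffd'
  #38 SA[38]=26  'ffcfbddcbaeffd'
  #39 SA[39]=37  'ffd'

[5, 6, 7, 8, 19, 9, 20, 12, 10, 35, 22, 34, 2, 30, 16, 21, 33, 1, 0, 13, 28, 25, 39, 4, 11, 32, 24, 3, 31, 17, 14, 36, 18, 29, 15, 27, 38, 23, 26, 37]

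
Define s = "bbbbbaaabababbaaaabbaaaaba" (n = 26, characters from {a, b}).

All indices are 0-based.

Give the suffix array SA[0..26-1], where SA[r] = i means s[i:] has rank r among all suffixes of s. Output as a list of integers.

[25, 20, 14, 21, 5, 15, 22, 6, 16, 23, 7, 9, 17, 11, 24, 19, 13, 4, 8, 10, 18, 12, 3, 2, 1, 0]

rank→(start, suffix):
  0 → (25, 'a')
  1 → (20, 'aaaaba')
  2 → (14, 'aaaabbaaaaba')
  3 → (21, 'aaaba')
  4 → (5, 'aaabababbaaaabbaaaaba')
  5 → (15, 'aaabbaaaaba')
  6 → (22, 'aaba')
  7 → (6, 'aabababbaaaabbaaaaba')
  8 → (16, 'aabbaaaaba')
  9 → (23, 'aba')
  10 → (7, 'abababbaaaabbaaaaba')
  11 → (9, 'ababbaaaabbaaaaba')
  12 → (17, 'abbaaaaba')
  13 → (11, 'abbaaaabbaaaaba')
  14 → (24, 'ba')
  15 → (19, 'baaaaba')
  16 → (13, 'baaaabbaaaaba')
  17 → (4, 'baaabababbaaaabbaaaaba')
  18 → (8, 'bababbaaaabbaaaaba')
  19 → (10, 'babbaaaabbaaaaba')
  20 → (18, 'bbaaaaba')
  21 → (12, 'bbaaaabbaaaaba')
  22 → (3, 'bbaaabababbaaaabbaaaaba')
  23 → (2, 'bbbaaabababbaaaabbaaaaba')
  24 → (1, 'bbbbaaabababbaaaabbaaaaba')
  25 → (0, 'bbbbbaaabababbaaaabbaaaaba')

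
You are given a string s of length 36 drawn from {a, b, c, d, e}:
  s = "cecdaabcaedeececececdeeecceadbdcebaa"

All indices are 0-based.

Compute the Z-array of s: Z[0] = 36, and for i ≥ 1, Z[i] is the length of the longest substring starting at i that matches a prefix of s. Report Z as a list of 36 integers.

[36, 0, 1, 0, 0, 0, 0, 1, 0, 0, 0, 0, 0, 3, 0, 3, 0, 4, 0, 1, 0, 0, 0, 0, 1, 2, 0, 0, 0, 0, 0, 2, 0, 0, 0, 0]

Z[0]=36
i=1: fresh scan; Z[1]=0
i=2: fresh scan; Z[2]=1 scan→box=[2,3)
i=3: fresh scan; Z[3]=0
i=4: fresh scan; Z[4]=0
i=5: fresh scan; Z[5]=0
i=6: fresh scan; Z[6]=0
i=7: fresh scan; Z[7]=1 scan→box=[7,8)
i=8: fresh scan; Z[8]=0
i=9: fresh scan; Z[9]=0
i=10: fresh scan; Z[10]=0
i=11: fresh scan; Z[11]=0
i=12: fresh scan; Z[12]=0
i=13: fresh scan; Z[13]=3 scan→box=[13,16)
i=14: min(r-i=2, Z[1]=0)=0; Z[14]=0
i=15: min(r-i=1, Z[2]=1)=1; Z[15]=3 scan→box=[15,18)
i=16: min(r-i=2, Z[1]=0)=0; Z[16]=0
i=17: min(r-i=1, Z[2]=1)=1; Z[17]=4 scan→box=[17,21)
i=18: min(r-i=3, Z[1]=0)=0; Z[18]=0
i=19: min(r-i=2, Z[2]=1)=1; Z[19]=1
i=20: min(r-i=1, Z[3]=0)=0; Z[20]=0
i=21: fresh scan; Z[21]=0
i=22: fresh scan; Z[22]=0
i=23: fresh scan; Z[23]=0
i=24: fresh scan; Z[24]=1 scan→box=[24,25)
i=25: fresh scan; Z[25]=2 scan→box=[25,27)
i=26: min(r-i=1, Z[1]=0)=0; Z[26]=0
i=27: fresh scan; Z[27]=0
i=28: fresh scan; Z[28]=0
i=29: fresh scan; Z[29]=0
i=30: fresh scan; Z[30]=0
i=31: fresh scan; Z[31]=2 scan→box=[31,33)
i=32: min(r-i=1, Z[1]=0)=0; Z[32]=0
i=33: fresh scan; Z[33]=0
i=34: fresh scan; Z[34]=0
i=35: fresh scan; Z[35]=0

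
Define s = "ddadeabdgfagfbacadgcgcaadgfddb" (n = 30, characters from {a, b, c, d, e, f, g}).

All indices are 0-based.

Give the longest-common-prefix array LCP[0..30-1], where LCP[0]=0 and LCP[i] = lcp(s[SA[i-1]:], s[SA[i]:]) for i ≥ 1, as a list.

[0, 1, 1, 1, 2, 3, 1, 0, 1, 1, 0, 2, 1, 0, 1, 1, 2, 1, 1, 2, 3, 0, 0, 1, 1, 0, 2, 1, 2, 2]

rank | idx | suffix
   0 |  22 | aadgfddb
   1 |   5 | abdgfagfbacadgcgcaadgfddb
   2 |  14 | acadgcgcaadgfddb
   3 |   2 | adeabdgfagfbacadgcgcaadgfddb
   4 |  16 | adgcgcaadgfddb
   5 |  23 | adgfddb
   6 |  10 | agfbacadgcgcaadgfddb
   7 |  29 | b
   8 |  13 | bacadgcgcaadgfddb
   9 |   6 | bdgfagfbacadgcgcaadgfddb
  10 |  21 | caadgfddb
  11 |  15 | cadgcgcaadgfddb
  12 |  19 | cgcaadgfddb
  13 |   1 | dadeabdgfagfbacadgcgcaadgfddb
  14 |  28 | db
  15 |   0 | ddadeabdgfagfbacadgcgcaadgfddb
  16 |  27 | ddb
  17 |   3 | deabdgfagfbacadgcgcaadgfddb
  18 |  17 | dgcgcaadgfddb
  19 |   7 | dgfagfbacadgcgcaadgfddb
  20 |  24 | dgfddb
  21 |   4 | eabdgfagfbacadgcgcaadgfddb
  22 |   9 | fagfbacadgcgcaadgfddb
  23 |  12 | fbacadgcgcaadgfddb
  24 |  26 | fddb
  25 |  20 | gcaadgfddb
  26 |  18 | gcgcaadgfddb
  27 |   8 | gfagfbacadgcgcaadgfddb
  28 |  11 | gfbacadgcgcaadgfddb
  29 |  25 | gfddb

SA = [22, 5, 14, 2, 16, 23, 10, 29, 13, 6, 21, 15, 19, 1, 28, 0, 27, 3, 17, 7, 24, 4, 9, 12, 26, 20, 18, 8, 11, 25]
i: (SA[i-1],SA[i]) lcp shared
  1: (22,5) 1 'a'
  2: (5,14) 1 'a'
  3: (14,2) 1 'a'
  4: (2,16) 2 'ad'
  5: (16,23) 3 'adg'
  6: (23,10) 1 'a'
  7: (10,29) 0 ''
  8: (29,13) 1 'b'
  9: (13,6) 1 'b'
  10: (6,21) 0 ''
  11: (21,15) 2 'ca'
  12: (15,19) 1 'c'
  13: (19,1) 0 ''
  14: (1,28) 1 'd'
  15: (28,0) 1 'd'
  16: (0,27) 2 'dd'
  17: (27,3) 1 'd'
  18: (3,17) 1 'd'
  19: (17,7) 2 'dg'
  20: (7,24) 3 'dgf'
  21: (24,4) 0 ''
  22: (4,9) 0 ''
  23: (9,12) 1 'f'
  24: (12,26) 1 'f'
  25: (26,20) 0 ''
  26: (20,18) 2 'gc'
  27: (18,8) 1 'g'
  28: (8,11) 2 'gf'
  29: (11,25) 2 'gf'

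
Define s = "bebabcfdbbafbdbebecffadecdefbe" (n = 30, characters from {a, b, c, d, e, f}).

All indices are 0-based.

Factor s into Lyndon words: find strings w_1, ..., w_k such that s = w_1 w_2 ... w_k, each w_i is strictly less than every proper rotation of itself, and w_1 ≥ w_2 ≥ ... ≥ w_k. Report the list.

emit factor 1: 'be' (i=0, period=2)
emit factor 2: 'b' (i=2, period=1)
emit factor 3: 'abcfdbbafbdbebecffadecdefbe' (i=3, period=27)

["be", "b", "abcfdbbafbdbebecffadecdefbe"]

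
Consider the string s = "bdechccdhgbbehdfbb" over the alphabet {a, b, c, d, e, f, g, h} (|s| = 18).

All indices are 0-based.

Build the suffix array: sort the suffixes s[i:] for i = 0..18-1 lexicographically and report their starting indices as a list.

sorted suffixes:
  #0 SA[0]=17  'b'
  #1 SA[1]=16  'bb'
  #2 SA[2]=10  'bbehdfbb'
  #3 SA[3]=0  'bdechccdhgbbehdfbb'
  #4 SA[4]=11  'behdfbb'
  #5 SA[5]=5  'ccdhgbbehdfbb'
  #6 SA[6]=6  'cdhgbbehdfbb'
  #7 SA[7]=3  'chccdhgbbehdfbb'
  #8 SA[8]=1  'dechccdhgbbehdfbb'
  #9 SA[9]=14  'dfbb'
  #10 SA[10]=7  'dhgbbehdfbb'
  #11 SA[11]=2  'echccdhgbbehdfbb'
  #12 SA[12]=12  'ehdfbb'
  #13 SA[13]=15  'fbb'
  #14 SA[14]=9  'gbbehdfbb'
  #15 SA[15]=4  'hccdhgbbehdfbb'
  #16 SA[16]=13  'hdfbb'
  #17 SA[17]=8  'hgbbehdfbb'

[17, 16, 10, 0, 11, 5, 6, 3, 1, 14, 7, 2, 12, 15, 9, 4, 13, 8]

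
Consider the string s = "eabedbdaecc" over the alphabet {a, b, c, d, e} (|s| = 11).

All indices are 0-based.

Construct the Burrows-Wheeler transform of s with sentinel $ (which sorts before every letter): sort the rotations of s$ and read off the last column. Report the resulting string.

rank  rotation      last
    0  $eabedbdaecc  c
    1  abedbdaecc$e  e
    2  aecc$eabedbd  d
    3  bdaecc$eabed  d
    4  bedbdaecc$ea  a
    5  c$eabedbdaec  c
    6  cc$eabedbdae  e
    7  daecc$eabedb  b
    8  dbdaecc$eabe  e
    9  eabedbdaecc$  $
   10  ecc$eabedbda  a
   11  edbdaecc$eab  b

ceddacebe$ab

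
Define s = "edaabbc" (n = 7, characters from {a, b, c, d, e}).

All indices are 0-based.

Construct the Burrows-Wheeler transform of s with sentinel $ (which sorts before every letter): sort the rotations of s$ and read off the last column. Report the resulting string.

cdaabbe$

rank  rotation  last
    0  $edaabbc  c
    1  aabbc$ed  d
    2  abbc$eda  a
    3  bbc$edaa  a
    4  bc$edaab  b
    5  c$edaabb  b
    6  daabbc$e  e
    7  edaabbc$  $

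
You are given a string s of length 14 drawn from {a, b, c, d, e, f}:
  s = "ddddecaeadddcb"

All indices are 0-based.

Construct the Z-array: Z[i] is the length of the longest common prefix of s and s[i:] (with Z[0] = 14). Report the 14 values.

[14, 3, 2, 1, 0, 0, 0, 0, 0, 3, 2, 1, 0, 0]

Z[0]=14
i=1: fresh scan; Z[1]=3 grow→box=[1,4)
i=2: min(r-i=2, Z[1]=3)=2; Z[2]=2
i=3: min(r-i=1, Z[2]=2)=1; Z[3]=1
i=4: fresh scan; Z[4]=0
i=5: fresh scan; Z[5]=0
i=6: fresh scan; Z[6]=0
i=7: fresh scan; Z[7]=0
i=8: fresh scan; Z[8]=0
i=9: fresh scan; Z[9]=3 grow→box=[9,12)
i=10: min(r-i=2, Z[1]=3)=2; Z[10]=2
i=11: min(r-i=1, Z[2]=2)=1; Z[11]=1
i=12: fresh scan; Z[12]=0
i=13: fresh scan; Z[13]=0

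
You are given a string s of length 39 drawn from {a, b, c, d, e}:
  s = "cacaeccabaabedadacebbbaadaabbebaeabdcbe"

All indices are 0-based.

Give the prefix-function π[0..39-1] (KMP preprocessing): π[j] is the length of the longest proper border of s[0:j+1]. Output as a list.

[0, 0, 1, 2, 0, 1, 1, 2, 0, 0, 0, 0, 0, 0, 0, 0, 0, 1, 0, 0, 0, 0, 0, 0, 0, 0, 0, 0, 0, 0, 0, 0, 0, 0, 0, 0, 1, 0, 0]

π[0] = 0
j=1 s[j]='a': π[1]=0 (border '')
j=2 s[j]='c': π[2]=1 (border 'c')
j=3 s[j]='a': π[3]=2 (border 'ca')
j=4 s[j]='e': k: 2→0; π[4]=0 (border '')
j=5 s[j]='c': π[5]=1 (border 'c')
j=6 s[j]='c': k: 1→0; π[6]=1 (border 'c')
j=7 s[j]='a': π[7]=2 (border 'ca')
j=8 s[j]='b': k: 2→0; π[8]=0 (border '')
j=9 s[j]='a': π[9]=0 (border '')
j=10 s[j]='a': π[10]=0 (border '')
j=11 s[j]='b': π[11]=0 (border '')
j=12 s[j]='e': π[12]=0 (border '')
j=13 s[j]='d': π[13]=0 (border '')
j=14 s[j]='a': π[14]=0 (border '')
j=15 s[j]='d': π[15]=0 (border '')
j=16 s[j]='a': π[16]=0 (border '')
j=17 s[j]='c': π[17]=1 (border 'c')
j=18 s[j]='e': k: 1→0; π[18]=0 (border '')
j=19 s[j]='b': π[19]=0 (border '')
j=20 s[j]='b': π[20]=0 (border '')
j=21 s[j]='b': π[21]=0 (border '')
j=22 s[j]='a': π[22]=0 (border '')
j=23 s[j]='a': π[23]=0 (border '')
j=24 s[j]='d': π[24]=0 (border '')
j=25 s[j]='a': π[25]=0 (border '')
j=26 s[j]='a': π[26]=0 (border '')
j=27 s[j]='b': π[27]=0 (border '')
j=28 s[j]='b': π[28]=0 (border '')
j=29 s[j]='e': π[29]=0 (border '')
j=30 s[j]='b': π[30]=0 (border '')
j=31 s[j]='a': π[31]=0 (border '')
j=32 s[j]='e': π[32]=0 (border '')
j=33 s[j]='a': π[33]=0 (border '')
j=34 s[j]='b': π[34]=0 (border '')
j=35 s[j]='d': π[35]=0 (border '')
j=36 s[j]='c': π[36]=1 (border 'c')
j=37 s[j]='b': k: 1→0; π[37]=0 (border '')
j=38 s[j]='e': π[38]=0 (border '')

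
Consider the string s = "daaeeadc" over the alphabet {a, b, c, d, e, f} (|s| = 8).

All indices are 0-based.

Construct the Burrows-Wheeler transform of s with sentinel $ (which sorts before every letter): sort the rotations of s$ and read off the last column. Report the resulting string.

rank  rotation   last
    0  $daaeeadc  c
    1  aaeeadc$d  d
    2  adc$daaee  e
    3  aeeadc$da  a
    4  c$daaeead  d
    5  daaeeadc$  $
    6  dc$daaeea  a
    7  eadc$daae  e
    8  eeadc$daa  a

cdead$aea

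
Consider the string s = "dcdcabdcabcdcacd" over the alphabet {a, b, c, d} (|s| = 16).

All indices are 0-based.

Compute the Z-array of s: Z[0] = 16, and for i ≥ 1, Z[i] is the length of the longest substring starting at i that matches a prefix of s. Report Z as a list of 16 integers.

Z[0]=16
i=1: i≥r, start 0; Z[1]=0
i=2: i≥r, start 0; Z[2]=2 grow→box=[2,4)
i=3: min(r-i=1, Z[1]=0)=0; Z[3]=0
i=4: i≥r, start 0; Z[4]=0
i=5: i≥r, start 0; Z[5]=0
i=6: i≥r, start 0; Z[6]=2 grow→box=[6,8)
i=7: min(r-i=1, Z[1]=0)=0; Z[7]=0
i=8: i≥r, start 0; Z[8]=0
i=9: i≥r, start 0; Z[9]=0
i=10: i≥r, start 0; Z[10]=0
i=11: i≥r, start 0; Z[11]=2 grow→box=[11,13)
i=12: min(r-i=1, Z[1]=0)=0; Z[12]=0
i=13: i≥r, start 0; Z[13]=0
i=14: i≥r, start 0; Z[14]=0
i=15: i≥r, start 0; Z[15]=1 grow→box=[15,16)

[16, 0, 2, 0, 0, 0, 2, 0, 0, 0, 0, 2, 0, 0, 0, 1]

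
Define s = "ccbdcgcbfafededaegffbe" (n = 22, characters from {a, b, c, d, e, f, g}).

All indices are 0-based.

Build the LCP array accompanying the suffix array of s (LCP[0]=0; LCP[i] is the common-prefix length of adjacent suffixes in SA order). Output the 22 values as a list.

[0, 1, 0, 1, 1, 0, 2, 1, 1, 0, 1, 1, 0, 1, 2, 1, 0, 1, 1, 1, 0, 1]

sorted suffixes:
  #0 SA[0]=15  'aegffbe'
  #1 SA[1]=9  'afededaegffbe'
  #2 SA[2]=2  'bdcgcbfafededaegffbe'
  #3 SA[3]=20  'be'
  #4 SA[4]=7  'bfafededaegffbe'
  #5 SA[5]=1  'cbdcgcbfafededaegffbe'
  #6 SA[6]=6  'cbfafededaegffbe'
  #7 SA[7]=0  'ccbdcgcbfafededaegffbe'
  #8 SA[8]=4  'cgcbfafededaegffbe'
  #9 SA[9]=14  'daegffbe'
  #10 SA[10]=3  'dcgcbfafededaegffbe'
  #11 SA[11]=12  'dedaegffbe'
  #12 SA[12]=21  'e'
  #13 SA[13]=13  'edaegffbe'
  #14 SA[14]=11  'ededaegffbe'
  #15 SA[15]=16  'egffbe'
  #16 SA[16]=8  'fafededaegffbe'
  #17 SA[17]=19  'fbe'
  #18 SA[18]=10  'fededaegffbe'
  #19 SA[19]=18  'ffbe'
  #20 SA[20]=5  'gcbfafededaegffbe'
  #21 SA[21]=17  'gffbe'

SA = [15, 9, 2, 20, 7, 1, 6, 0, 4, 14, 3, 12, 21, 13, 11, 16, 8, 19, 10, 18, 5, 17]
rank  pair      lcp
   1  s[15:],s[9:]  1  'a'
   2  s[9:],s[2:]  0  ''
   3  s[2:],s[20:]  1  'b'
   4  s[20:],s[7:]  1  'b'
   5  s[7:],s[1:]  0  ''
   6  s[1:],s[6:]  2  'cb'
   7  s[6:],s[0:]  1  'c'
   8  s[0:],s[4:]  1  'c'
   9  s[4:],s[14:]  0  ''
  10  s[14:],s[3:]  1  'd'
  11  s[3:],s[12:]  1  'd'
  12  s[12:],s[21:]  0  ''
  13  s[21:],s[13:]  1  'e'
  14  s[13:],s[11:]  2  'ed'
  15  s[11:],s[16:]  1  'e'
  16  s[16:],s[8:]  0  ''
  17  s[8:],s[19:]  1  'f'
  18  s[19:],s[10:]  1  'f'
  19  s[10:],s[18:]  1  'f'
  20  s[18:],s[5:]  0  ''
  21  s[5:],s[17:]  1  'g'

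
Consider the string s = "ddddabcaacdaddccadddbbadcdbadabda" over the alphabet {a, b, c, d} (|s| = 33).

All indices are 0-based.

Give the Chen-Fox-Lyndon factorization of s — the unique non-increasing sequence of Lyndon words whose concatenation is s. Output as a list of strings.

emit factor 1: 'd' (i=0, period=1)
emit factor 2: 'd' (i=1, period=1)
emit factor 3: 'd' (i=2, period=1)
emit factor 4: 'd' (i=3, period=1)
emit factor 5: 'abc' (i=4, period=3)
emit factor 6: 'aacdaddccadddbbadcdbadabd' (i=7, period=25)
emit factor 7: 'a' (i=32, period=1)

["d", "d", "d", "d", "abc", "aacdaddccadddbbadcdbadabd", "a"]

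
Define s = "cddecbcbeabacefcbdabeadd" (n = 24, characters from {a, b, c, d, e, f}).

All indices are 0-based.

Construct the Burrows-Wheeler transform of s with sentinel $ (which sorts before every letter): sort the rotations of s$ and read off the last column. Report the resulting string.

rank  rotation                   last
    0  $cddecbcbeabacefcbdabeadd  d
    1  abacefcbdabeadd$cddecbcbe  e
    2  abeadd$cddecbcbeabacefcbd  d
    3  acefcbdabeadd$cddecbcbeab  b
    4  add$cddecbcbeabacefcbdabe  e
    5  bacefcbdabeadd$cddecbcbea  a
    6  bcbeabacefcbdabeadd$cddec  c
    7  bdabeadd$cddecbcbeabacefc  c
    8  beabacefcbdabeadd$cddecbc  c
    9  beadd$cddecbcbeabacefcbda  a
   10  cbcbeabacefcbdabeadd$cdde  e
   11  cbdabeadd$cddecbcbeabacef  f
   12  cbeabacefcbdabeadd$cddecb  b
   13  cddecbcbeabacefcbdabeadd$  $
   14  cefcbdabeadd$cddecbcbeaba  a
   15  d$cddecbcbeabacefcbdabead  d
   16  dabeadd$cddecbcbeabacefcb  b
   17  dd$cddecbcbeabacefcbdabea  a
   18  ddecbcbeabacefcbdabeadd$c  c
   19  decbcbeabacefcbdabeadd$cd  d
   20  eabacefcbdabeadd$cddecbcb  b
   21  eadd$cddecbcbeabacefcbdab  b
   22  ecbcbeabacefcbdabeadd$cdd  d
   23  efcbdabeadd$cddecbcbeabac  c
   24  fcbdabeadd$cddecbcbeabace  e

dedbeacccaefb$adbacdbbdce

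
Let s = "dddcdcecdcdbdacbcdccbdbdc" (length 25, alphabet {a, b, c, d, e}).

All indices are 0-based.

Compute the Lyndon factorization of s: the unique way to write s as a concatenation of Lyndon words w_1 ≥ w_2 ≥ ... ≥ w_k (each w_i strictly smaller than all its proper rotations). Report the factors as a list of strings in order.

["d", "d", "d", "cdce", "cd", "cd", "bd", "acbcdccbdbdc"]

emit factor 1: 'd' (i=0, period=1)
emit factor 2: 'd' (i=1, period=1)
emit factor 3: 'd' (i=2, period=1)
emit factor 4: 'cdce' (i=3, period=4)
emit factor 5: 'cd' (i=7, period=2)
emit factor 6: 'cd' (i=9, period=2)
emit factor 7: 'bd' (i=11, period=2)
emit factor 8: 'acbcdccbdbdc' (i=13, period=12)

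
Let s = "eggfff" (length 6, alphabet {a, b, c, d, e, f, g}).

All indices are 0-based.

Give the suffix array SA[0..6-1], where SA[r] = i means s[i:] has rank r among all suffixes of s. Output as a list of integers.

[0, 5, 4, 3, 2, 1]

rank | idx | suffix
   0 |   0 | eggfff
   1 |   5 | f
   2 |   4 | ff
   3 |   3 | fff
   4 |   2 | gfff
   5 |   1 | ggfff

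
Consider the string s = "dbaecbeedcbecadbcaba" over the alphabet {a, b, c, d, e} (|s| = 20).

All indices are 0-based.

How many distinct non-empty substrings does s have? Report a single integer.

rank | idx | suffix
   0 |  19 | a
   1 |  17 | aba
   2 |  13 | adbcaba
   3 |   2 | aecbeedcbecadbcaba
   4 |  18 | ba
   5 |   1 | baecbeedcbecadbcaba
   6 |  15 | bcaba
   7 |  10 | becadbcaba
   8 |   5 | beedcbecadbcaba
   9 |  16 | caba
  10 |  12 | cadbcaba
  11 |   9 | cbecadbcaba
  12 |   4 | cbeedcbecadbcaba
  13 |   0 | dbaecbeedcbecadbcaba
  14 |  14 | dbcaba
  15 |   8 | dcbecadbcaba
  16 |  11 | ecadbcaba
  17 |   3 | ecbeedcbecadbcaba
  18 |   7 | edcbecadbcaba
  19 |   6 | eedcbecadbcaba

SA = [19, 17, 13, 2, 18, 1, 15, 10, 5, 16, 12, 9, 4, 0, 14, 8, 11, 3, 7, 6]
i: (SA[i-1],SA[i]) lcp shared
  1: (19,17) 1 'a'
  2: (17,13) 1 'a'
  3: (13,2) 1 'a'
  4: (2,18) 0 ''
  5: (18,1) 2 'ba'
  6: (1,15) 1 'b'
  7: (15,10) 1 'b'
  8: (10,5) 2 'be'
  9: (5,16) 0 ''
  10: (16,12) 2 'ca'
  11: (12,9) 1 'c'
  12: (9,4) 3 'cbe'
  13: (4,0) 0 ''
  14: (0,14) 2 'db'
  15: (14,8) 1 'd'
  16: (8,11) 0 ''
  17: (11,3) 2 'ec'
  18: (3,7) 1 'e'
  19: (7,6) 1 'e'

n(n+1)/2 = 20·21/2 = 210
Σ LCP = 0 + 1 + 1 + 1 + 0 + 2 + 1 + 1 + 2 + 0 + 2 + 1 + 3 + 0 + 2 + 1 + 0 + 2 + 1 + 1 = 22
distinct = 210 − 22 = 188

188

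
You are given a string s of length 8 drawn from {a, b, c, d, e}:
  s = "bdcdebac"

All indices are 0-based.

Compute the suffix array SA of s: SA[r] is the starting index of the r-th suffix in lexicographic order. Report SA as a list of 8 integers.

[6, 5, 0, 7, 2, 1, 3, 4]

rank→(start, suffix):
  0 → (6, 'ac')
  1 → (5, 'bac')
  2 → (0, 'bdcdebac')
  3 → (7, 'c')
  4 → (2, 'cdebac')
  5 → (1, 'dcdebac')
  6 → (3, 'debac')
  7 → (4, 'ebac')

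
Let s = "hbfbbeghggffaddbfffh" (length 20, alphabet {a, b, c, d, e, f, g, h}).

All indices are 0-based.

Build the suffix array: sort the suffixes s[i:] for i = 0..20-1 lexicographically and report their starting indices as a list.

[12, 3, 4, 1, 15, 14, 13, 5, 11, 2, 10, 16, 17, 18, 9, 8, 6, 19, 0, 7]

sorted suffixes:
  #0 SA[0]=12  'addbfffh'
  #1 SA[1]=3  'bbeghggffaddbfffh'
  #2 SA[2]=4  'beghggffaddbfffh'
  #3 SA[3]=1  'bfbbeghggffaddbfffh'
  #4 SA[4]=15  'bfffh'
  #5 SA[5]=14  'dbfffh'
  #6 SA[6]=13  'ddbfffh'
  #7 SA[7]=5  'eghggffaddbfffh'
  #8 SA[8]=11  'faddbfffh'
  #9 SA[9]=2  'fbbeghggffaddbfffh'
  #10 SA[10]=10  'ffaddbfffh'
  #11 SA[11]=16  'fffh'
  #12 SA[12]=17  'ffh'
  #13 SA[13]=18  'fh'
  #14 SA[14]=9  'gffaddbfffh'
  #15 SA[15]=8  'ggffaddbfffh'
  #16 SA[16]=6  'ghggffaddbfffh'
  #17 SA[17]=19  'h'
  #18 SA[18]=0  'hbfbbeghggffaddbfffh'
  #19 SA[19]=7  'hggffaddbfffh'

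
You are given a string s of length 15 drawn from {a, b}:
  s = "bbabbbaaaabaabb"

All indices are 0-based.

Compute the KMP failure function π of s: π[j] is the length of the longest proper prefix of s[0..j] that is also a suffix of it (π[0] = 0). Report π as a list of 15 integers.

[0, 1, 0, 1, 2, 2, 3, 0, 0, 0, 1, 0, 0, 1, 2]

π[0] = 0
j=1 s[j]='b': π[1]=1 (border 'b')
j=2 s[j]='a': k: 1→0; π[2]=0 (border '')
j=3 s[j]='b': π[3]=1 (border 'b')
j=4 s[j]='b': π[4]=2 (border 'bb')
j=5 s[j]='b': k: 2→1; π[5]=2 (border 'bb')
j=6 s[j]='a': π[6]=3 (border 'bba')
j=7 s[j]='a': k: 3→0; π[7]=0 (border '')
j=8 s[j]='a': π[8]=0 (border '')
j=9 s[j]='a': π[9]=0 (border '')
j=10 s[j]='b': π[10]=1 (border 'b')
j=11 s[j]='a': k: 1→0; π[11]=0 (border '')
j=12 s[j]='a': π[12]=0 (border '')
j=13 s[j]='b': π[13]=1 (border 'b')
j=14 s[j]='b': π[14]=2 (border 'bb')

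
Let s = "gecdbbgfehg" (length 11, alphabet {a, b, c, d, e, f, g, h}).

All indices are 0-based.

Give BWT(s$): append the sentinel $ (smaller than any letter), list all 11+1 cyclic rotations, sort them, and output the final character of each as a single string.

gdbecgfgh$be

rank  rotation      last
    0  $gecdbbgfehg  g
    1  bbgfehg$gecd  d
    2  bgfehg$gecdb  b
    3  cdbbgfehg$ge  e
    4  dbbgfehg$gec  c
    5  ecdbbgfehg$g  g
    6  ehg$gecdbbgf  f
    7  fehg$gecdbbg  g
    8  g$gecdbbgfeh  h
    9  gecdbbgfehg$  $
   10  gfehg$gecdbb  b
   11  hg$gecdbbgfe  e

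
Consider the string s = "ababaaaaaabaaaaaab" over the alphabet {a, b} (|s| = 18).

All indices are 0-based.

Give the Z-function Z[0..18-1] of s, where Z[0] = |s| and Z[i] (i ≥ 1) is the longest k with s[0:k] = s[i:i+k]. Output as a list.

Z[0]=18
i=1: i≥r, start 0; Z[1]=0
i=2: i≥r, start 0; Z[2]=3 scan→box=[2,5)
i=3: min(r-i=2, Z[1]=0)=0; Z[3]=0
i=4: min(r-i=1, Z[2]=3)=1; Z[4]=1
i=5: i≥r, start 0; Z[5]=1 scan→box=[5,6)
i=6: i≥r, start 0; Z[6]=1 scan→box=[6,7)
i=7: i≥r, start 0; Z[7]=1 scan→box=[7,8)
i=8: i≥r, start 0; Z[8]=1 scan→box=[8,9)
i=9: i≥r, start 0; Z[9]=3 scan→box=[9,12)
i=10: min(r-i=2, Z[1]=0)=0; Z[10]=0
i=11: min(r-i=1, Z[2]=3)=1; Z[11]=1
i=12: i≥r, start 0; Z[12]=1 scan→box=[12,13)
i=13: i≥r, start 0; Z[13]=1 scan→box=[13,14)
i=14: i≥r, start 0; Z[14]=1 scan→box=[14,15)
i=15: i≥r, start 0; Z[15]=1 scan→box=[15,16)
i=16: i≥r, start 0; Z[16]=2 scan→box=[16,18)
i=17: min(r-i=1, Z[1]=0)=0; Z[17]=0

[18, 0, 3, 0, 1, 1, 1, 1, 1, 3, 0, 1, 1, 1, 1, 1, 2, 0]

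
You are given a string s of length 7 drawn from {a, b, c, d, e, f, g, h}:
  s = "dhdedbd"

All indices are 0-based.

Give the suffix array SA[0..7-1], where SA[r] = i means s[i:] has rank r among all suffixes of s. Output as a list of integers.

[5, 6, 4, 2, 0, 3, 1]

rank | idx | suffix
   0 |   5 | bd
   1 |   6 | d
   2 |   4 | dbd
   3 |   2 | dedbd
   4 |   0 | dhdedbd
   5 |   3 | edbd
   6 |   1 | hdedbd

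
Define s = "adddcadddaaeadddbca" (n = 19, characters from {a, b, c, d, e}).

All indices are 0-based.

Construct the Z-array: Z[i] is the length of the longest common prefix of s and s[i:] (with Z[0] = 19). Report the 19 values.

Z[0]=19
i=1: fresh scan; Z[1]=0
i=2: fresh scan; Z[2]=0
i=3: fresh scan; Z[3]=0
i=4: fresh scan; Z[4]=0
i=5: fresh scan; Z[5]=4 scan→box=[5,9)
i=6: min(r-i=3, Z[1]=0)=0; Z[6]=0
i=7: min(r-i=2, Z[2]=0)=0; Z[7]=0
i=8: min(r-i=1, Z[3]=0)=0; Z[8]=0
i=9: fresh scan; Z[9]=1 scan→box=[9,10)
i=10: fresh scan; Z[10]=1 scan→box=[10,11)
i=11: fresh scan; Z[11]=0
i=12: fresh scan; Z[12]=4 scan→box=[12,16)
i=13: min(r-i=3, Z[1]=0)=0; Z[13]=0
i=14: min(r-i=2, Z[2]=0)=0; Z[14]=0
i=15: min(r-i=1, Z[3]=0)=0; Z[15]=0
i=16: fresh scan; Z[16]=0
i=17: fresh scan; Z[17]=0
i=18: fresh scan; Z[18]=1 scan→box=[18,19)

[19, 0, 0, 0, 0, 4, 0, 0, 0, 1, 1, 0, 4, 0, 0, 0, 0, 0, 1]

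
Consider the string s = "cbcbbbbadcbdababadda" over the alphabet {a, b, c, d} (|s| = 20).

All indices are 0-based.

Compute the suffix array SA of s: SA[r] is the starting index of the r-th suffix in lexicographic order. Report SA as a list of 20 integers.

rank | idx | suffix
   0 |  19 | a
   1 |  12 | ababadda
   2 |  14 | abadda
   3 |   7 | adcbdababadda
   4 |  16 | adda
   5 |  13 | babadda
   6 |   6 | badcbdababadda
   7 |  15 | badda
   8 |   5 | bbadcbdababadda
   9 |   4 | bbbadcbdababadda
  10 |   3 | bbbbadcbdababadda
  11 |   1 | bcbbbbadcbdababadda
  12 |  10 | bdababadda
  13 |   2 | cbbbbadcbdababadda
  14 |   0 | cbcbbbbadcbdababadda
  15 |   9 | cbdababadda
  16 |  18 | da
  17 |  11 | dababadda
  18 |   8 | dcbdababadda
  19 |  17 | dda

[19, 12, 14, 7, 16, 13, 6, 15, 5, 4, 3, 1, 10, 2, 0, 9, 18, 11, 8, 17]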